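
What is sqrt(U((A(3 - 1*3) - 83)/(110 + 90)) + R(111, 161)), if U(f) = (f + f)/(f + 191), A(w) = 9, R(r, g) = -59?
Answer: I*sqrt(21441890833)/19063 ≈ 7.6814*I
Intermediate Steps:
U(f) = 2*f/(191 + f) (U(f) = (2*f)/(191 + f) = 2*f/(191 + f))
sqrt(U((A(3 - 1*3) - 83)/(110 + 90)) + R(111, 161)) = sqrt(2*((9 - 83)/(110 + 90))/(191 + (9 - 83)/(110 + 90)) - 59) = sqrt(2*(-74/200)/(191 - 74/200) - 59) = sqrt(2*(-74*1/200)/(191 - 74*1/200) - 59) = sqrt(2*(-37/100)/(191 - 37/100) - 59) = sqrt(2*(-37/100)/(19063/100) - 59) = sqrt(2*(-37/100)*(100/19063) - 59) = sqrt(-74/19063 - 59) = sqrt(-1124791/19063) = I*sqrt(21441890833)/19063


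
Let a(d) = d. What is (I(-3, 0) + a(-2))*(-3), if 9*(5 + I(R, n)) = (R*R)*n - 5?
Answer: 68/3 ≈ 22.667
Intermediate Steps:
I(R, n) = -50/9 + n*R²/9 (I(R, n) = -5 + ((R*R)*n - 5)/9 = -5 + (R²*n - 5)/9 = -5 + (n*R² - 5)/9 = -5 + (-5 + n*R²)/9 = -5 + (-5/9 + n*R²/9) = -50/9 + n*R²/9)
(I(-3, 0) + a(-2))*(-3) = ((-50/9 + (⅑)*0*(-3)²) - 2)*(-3) = ((-50/9 + (⅑)*0*9) - 2)*(-3) = ((-50/9 + 0) - 2)*(-3) = (-50/9 - 2)*(-3) = -68/9*(-3) = 68/3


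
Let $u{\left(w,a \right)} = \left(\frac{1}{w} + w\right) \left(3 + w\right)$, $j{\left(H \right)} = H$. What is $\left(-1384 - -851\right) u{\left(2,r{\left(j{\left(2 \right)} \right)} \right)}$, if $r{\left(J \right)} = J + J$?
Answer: $- \frac{13325}{2} \approx -6662.5$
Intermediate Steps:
$r{\left(J \right)} = 2 J$
$u{\left(w,a \right)} = \left(3 + w\right) \left(w + \frac{1}{w}\right)$ ($u{\left(w,a \right)} = \left(w + \frac{1}{w}\right) \left(3 + w\right) = \left(3 + w\right) \left(w + \frac{1}{w}\right)$)
$\left(-1384 - -851\right) u{\left(2,r{\left(j{\left(2 \right)} \right)} \right)} = \left(-1384 - -851\right) \left(1 + 2^{2} + 3 \cdot 2 + \frac{3}{2}\right) = \left(-1384 + 851\right) \left(1 + 4 + 6 + 3 \cdot \frac{1}{2}\right) = - 533 \left(1 + 4 + 6 + \frac{3}{2}\right) = \left(-533\right) \frac{25}{2} = - \frac{13325}{2}$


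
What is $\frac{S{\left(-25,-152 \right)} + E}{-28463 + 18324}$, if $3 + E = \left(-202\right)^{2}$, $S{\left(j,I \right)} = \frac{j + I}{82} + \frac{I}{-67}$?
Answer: $- \frac{224161299}{55703666} \approx -4.0242$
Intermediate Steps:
$S{\left(j,I \right)} = - \frac{15 I}{5494} + \frac{j}{82}$ ($S{\left(j,I \right)} = \left(I + j\right) \frac{1}{82} + I \left(- \frac{1}{67}\right) = \left(\frac{I}{82} + \frac{j}{82}\right) - \frac{I}{67} = - \frac{15 I}{5494} + \frac{j}{82}$)
$E = 40801$ ($E = -3 + \left(-202\right)^{2} = -3 + 40804 = 40801$)
$\frac{S{\left(-25,-152 \right)} + E}{-28463 + 18324} = \frac{\left(\left(- \frac{15}{5494}\right) \left(-152\right) + \frac{1}{82} \left(-25\right)\right) + 40801}{-28463 + 18324} = \frac{\left(\frac{1140}{2747} - \frac{25}{82}\right) + 40801}{-10139} = \left(\frac{605}{5494} + 40801\right) \left(- \frac{1}{10139}\right) = \frac{224161299}{5494} \left(- \frac{1}{10139}\right) = - \frac{224161299}{55703666}$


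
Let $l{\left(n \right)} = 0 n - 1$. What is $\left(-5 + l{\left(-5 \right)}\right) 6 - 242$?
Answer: $-278$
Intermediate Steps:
$l{\left(n \right)} = -1$ ($l{\left(n \right)} = 0 - 1 = -1$)
$\left(-5 + l{\left(-5 \right)}\right) 6 - 242 = \left(-5 - 1\right) 6 - 242 = \left(-6\right) 6 - 242 = -36 - 242 = -278$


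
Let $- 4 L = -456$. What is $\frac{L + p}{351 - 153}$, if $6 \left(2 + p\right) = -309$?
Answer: $\frac{11}{36} \approx 0.30556$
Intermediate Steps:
$L = 114$ ($L = \left(- \frac{1}{4}\right) \left(-456\right) = 114$)
$p = - \frac{107}{2}$ ($p = -2 + \frac{1}{6} \left(-309\right) = -2 - \frac{103}{2} = - \frac{107}{2} \approx -53.5$)
$\frac{L + p}{351 - 153} = \frac{114 - \frac{107}{2}}{351 - 153} = \frac{121}{2 \cdot 198} = \frac{121}{2} \cdot \frac{1}{198} = \frac{11}{36}$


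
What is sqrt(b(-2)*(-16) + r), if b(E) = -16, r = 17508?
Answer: 2*sqrt(4441) ≈ 133.28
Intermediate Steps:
sqrt(b(-2)*(-16) + r) = sqrt(-16*(-16) + 17508) = sqrt(256 + 17508) = sqrt(17764) = 2*sqrt(4441)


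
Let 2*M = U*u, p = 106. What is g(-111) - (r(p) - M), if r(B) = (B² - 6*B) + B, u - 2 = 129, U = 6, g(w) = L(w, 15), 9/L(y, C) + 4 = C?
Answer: -113434/11 ≈ -10312.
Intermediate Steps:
L(y, C) = 9/(-4 + C)
g(w) = 9/11 (g(w) = 9/(-4 + 15) = 9/11)
u = 131 (u = 2 + 129 = 131)
r(B) = B² - 5*B
M = 393 (M = (6*131)/2 = (½)*786 = 393)
g(-111) - (r(p) - M) = 9/11 - (106*(-5 + 106) - 1*393) = 9/11 - (106*101 - 393) = 9/11 - (10706 - 393) = 9/11 - 1*10313 = 9/11 - 10313 = -113434/11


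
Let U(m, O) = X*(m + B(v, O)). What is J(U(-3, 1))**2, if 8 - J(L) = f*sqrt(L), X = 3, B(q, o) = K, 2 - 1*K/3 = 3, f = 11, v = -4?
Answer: (8 - 33*I*sqrt(2))**2 ≈ -2114.0 - 746.71*I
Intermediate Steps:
K = -3 (K = 6 - 3*3 = 6 - 9 = -3)
B(q, o) = -3
U(m, O) = -9 + 3*m (U(m, O) = 3*(m - 3) = 3*(-3 + m) = -9 + 3*m)
J(L) = 8 - 11*sqrt(L)
J(U(-3, 1))**2 = (8 - 11*sqrt(-9 + 3*(-3)))**2 = (8 - 11*sqrt(-9 - 9))**2 = (8 - 33*I*sqrt(2))**2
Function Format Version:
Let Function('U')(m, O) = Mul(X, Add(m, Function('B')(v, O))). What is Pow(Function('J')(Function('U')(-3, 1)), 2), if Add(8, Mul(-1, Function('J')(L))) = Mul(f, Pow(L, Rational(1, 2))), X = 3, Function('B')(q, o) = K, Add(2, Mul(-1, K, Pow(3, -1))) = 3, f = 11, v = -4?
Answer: Pow(Add(8, Mul(-33, I, Pow(2, Rational(1, 2)))), 2) ≈ Add(-2114.0, Mul(-746.71, I))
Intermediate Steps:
K = -3 (K = Add(6, Mul(-3, 3)) = Add(6, -9) = -3)
Function('B')(q, o) = -3
Function('U')(m, O) = Add(-9, Mul(3, m)) (Function('U')(m, O) = Mul(3, Add(m, -3)) = Mul(3, Add(-3, m)) = Add(-9, Mul(3, m)))
Function('J')(L) = Add(8, Mul(-11, Pow(L, Rational(1, 2)))) (Function('J')(L) = Add(8, Mul(-1, Mul(11, Pow(L, Rational(1, 2))))) = Add(8, Mul(-11, Pow(L, Rational(1, 2)))))
Pow(Function('J')(Function('U')(-3, 1)), 2) = Pow(Add(8, Mul(-11, Pow(Add(-9, Mul(3, -3)), Rational(1, 2)))), 2) = Pow(Add(8, Mul(-11, Pow(Add(-9, -9), Rational(1, 2)))), 2) = Pow(Add(8, Mul(-11, Pow(-18, Rational(1, 2)))), 2) = Pow(Add(8, Mul(-11, Mul(3, I, Pow(2, Rational(1, 2))))), 2) = Pow(Add(8, Mul(-33, I, Pow(2, Rational(1, 2)))), 2)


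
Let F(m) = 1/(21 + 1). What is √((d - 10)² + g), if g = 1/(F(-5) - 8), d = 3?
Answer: √59871/35 ≈ 6.9910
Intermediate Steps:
F(m) = 1/22
g = -22/175 (g = 1/(1/22 - 8) = 1/(-175/22) = -22/175 ≈ -0.12571)
√((d - 10)² + g) = √((3 - 10)² - 22/175) = √((-7)² - 22/175) = √(49 - 22/175) = √(8553/175) = √59871/35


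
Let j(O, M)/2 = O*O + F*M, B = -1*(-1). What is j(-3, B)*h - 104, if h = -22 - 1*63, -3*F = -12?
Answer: -2314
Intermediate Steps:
F = 4 (F = -⅓*(-12) = 4)
B = 1
j(O, M) = 2*O² + 8*M (j(O, M) = 2*(O*O + 4*M) = 2*(O² + 4*M) = 2*O² + 8*M)
h = -85 (h = -22 - 63 = -85)
j(-3, B)*h - 104 = (2*(-3)² + 8*1)*(-85) - 104 = (2*9 + 8)*(-85) - 104 = (18 + 8)*(-85) - 104 = 26*(-85) - 104 = -2210 - 104 = -2314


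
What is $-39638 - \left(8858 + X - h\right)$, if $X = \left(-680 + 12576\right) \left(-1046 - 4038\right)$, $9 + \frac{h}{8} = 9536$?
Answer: $60506984$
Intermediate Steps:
$h = 76216$ ($h = -72 + 8 \cdot 9536 = -72 + 76288 = 76216$)
$X = -60479264$ ($X = 11896 \left(-5084\right) = -60479264$)
$-39638 - \left(8858 + X - h\right) = -39638 + \left(\left(76216 - 8858\right) - -60479264\right) = -39638 + \left(67358 + 60479264\right) = -39638 + 60546622 = 60506984$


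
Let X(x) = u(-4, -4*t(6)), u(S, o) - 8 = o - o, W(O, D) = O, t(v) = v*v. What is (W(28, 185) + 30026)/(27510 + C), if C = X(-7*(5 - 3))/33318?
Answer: 250334793/229144547 ≈ 1.0925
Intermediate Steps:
t(v) = v²
u(S, o) = 8 (u(S, o) = 8 + (o - o) = 8 + 0 = 8)
X(x) = 8
C = 4/16659 (C = 8/33318 = 8*(1/33318) = 4/16659 ≈ 0.00024011)
(W(28, 185) + 30026)/(27510 + C) = (28 + 30026)/(27510 + 4/16659) = 30054/(458289094/16659) = 30054*(16659/458289094) = 250334793/229144547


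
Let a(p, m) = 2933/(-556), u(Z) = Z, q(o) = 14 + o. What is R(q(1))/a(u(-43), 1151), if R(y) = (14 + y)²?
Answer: -467596/2933 ≈ -159.43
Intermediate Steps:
a(p, m) = -2933/556 (a(p, m) = 2933*(-1/556) = -2933/556)
R(q(1))/a(u(-43), 1151) = (14 + (14 + 1))²/(-2933/556) = (14 + 15)²*(-556/2933) = 29²*(-556/2933) = 841*(-556/2933) = -467596/2933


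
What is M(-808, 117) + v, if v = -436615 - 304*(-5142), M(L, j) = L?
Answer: 1125745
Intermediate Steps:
v = 1126553 (v = -436615 + 1563168 = 1126553)
M(-808, 117) + v = -808 + 1126553 = 1125745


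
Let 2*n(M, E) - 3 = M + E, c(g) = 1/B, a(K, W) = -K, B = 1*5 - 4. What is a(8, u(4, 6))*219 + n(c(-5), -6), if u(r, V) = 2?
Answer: -1753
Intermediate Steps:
B = 1 (B = 5 - 4 = 1)
c(g) = 1 (c(g) = 1/1 = 1)
n(M, E) = 3/2 + E/2 + M/2 (n(M, E) = 3/2 + (M + E)/2 = 3/2 + (E + M)/2 = 3/2 + (E/2 + M/2) = 3/2 + E/2 + M/2)
a(8, u(4, 6))*219 + n(c(-5), -6) = -1*8*219 + (3/2 + (½)*(-6) + (½)*1) = -8*219 + (3/2 - 3 + ½) = -1752 - 1 = -1753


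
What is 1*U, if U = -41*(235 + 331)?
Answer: -23206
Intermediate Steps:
U = -23206 (U = -41*566 = -23206)
1*U = 1*(-23206) = -23206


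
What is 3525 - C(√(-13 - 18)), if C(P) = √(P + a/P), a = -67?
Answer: 3525 - 7*31^(¾)*(1 + I)/31 ≈ 3522.0 - 2.9666*I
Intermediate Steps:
C(P) = √(P - 67/P)
3525 - C(√(-13 - 18)) = 3525 - √(√(-13 - 18) - 67/√(-13 - 18)) = 3525 - √(√(-31) - 67*(-I*√31/31)) = 3525 - √(I*√31 - 67*(-I*√31/31)) = 3525 - √(I*√31 - (-67)*I*√31/31) = 3525 - √(I*√31 + 67*I*√31/31) = 3525 - √(98*I*√31/31) = 3525 - 7*√2*31^(¾)*√I/31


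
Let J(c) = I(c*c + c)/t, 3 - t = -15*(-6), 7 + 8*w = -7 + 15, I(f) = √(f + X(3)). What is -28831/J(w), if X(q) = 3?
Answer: 6688792*√201/67 ≈ 1.4154e+6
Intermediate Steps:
I(f) = √(3 + f) (I(f) = √(f + 3) = √(3 + f))
w = ⅛ (w = -7/8 + (-7 + 15)/8 = -7/8 + (⅛)*8 = -7/8 + 1 = ⅛ ≈ 0.12500)
t = -87 (t = 3 - (-15)*(-6) = 3 - 1*90 = 3 - 90 = -87)
J(c) = -√(3 + c + c²)/87 (J(c) = √(3 + (c*c + c))/(-87) = √(3 + (c² + c))*(-1/87) = √(3 + (c + c²))*(-1/87) = √(3 + c + c²)*(-1/87) = -√(3 + c + c²)/87)
-28831/J(w) = -28831*(-87/√(3 + (1 + ⅛)/8)) = -28831*(-87/√(3 + (⅛)*(9/8))) = -28831*(-87/√(3 + 9/64)) = -28831*(-232*√201/67) = -(-6688792)*√201/67 = 6688792*√201/67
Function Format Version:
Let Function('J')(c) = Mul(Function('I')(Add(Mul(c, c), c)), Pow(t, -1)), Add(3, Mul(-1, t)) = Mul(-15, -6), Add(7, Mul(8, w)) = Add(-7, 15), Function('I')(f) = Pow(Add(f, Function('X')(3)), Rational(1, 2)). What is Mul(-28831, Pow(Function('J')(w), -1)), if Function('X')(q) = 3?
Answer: Mul(Rational(6688792, 67), Pow(201, Rational(1, 2))) ≈ 1.4154e+6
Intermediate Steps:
Function('I')(f) = Pow(Add(3, f), Rational(1, 2)) (Function('I')(f) = Pow(Add(f, 3), Rational(1, 2)) = Pow(Add(3, f), Rational(1, 2)))
w = Rational(1, 8) (w = Add(Rational(-7, 8), Mul(Rational(1, 8), Add(-7, 15))) = Add(Rational(-7, 8), Mul(Rational(1, 8), 8)) = Add(Rational(-7, 8), 1) = Rational(1, 8) ≈ 0.12500)
t = -87 (t = Add(3, Mul(-1, Mul(-15, -6))) = Add(3, Mul(-1, 90)) = Add(3, -90) = -87)
Function('J')(c) = Mul(Rational(-1, 87), Pow(Add(3, c, Pow(c, 2)), Rational(1, 2))) (Function('J')(c) = Mul(Pow(Add(3, Add(Mul(c, c), c)), Rational(1, 2)), Pow(-87, -1)) = Mul(Pow(Add(3, Add(Pow(c, 2), c)), Rational(1, 2)), Rational(-1, 87)) = Mul(Pow(Add(3, Add(c, Pow(c, 2))), Rational(1, 2)), Rational(-1, 87)) = Mul(Pow(Add(3, c, Pow(c, 2)), Rational(1, 2)), Rational(-1, 87)) = Mul(Rational(-1, 87), Pow(Add(3, c, Pow(c, 2)), Rational(1, 2))))
Mul(-28831, Pow(Function('J')(w), -1)) = Mul(-28831, Pow(Mul(Rational(-1, 87), Pow(Add(3, Mul(Rational(1, 8), Add(1, Rational(1, 8)))), Rational(1, 2))), -1)) = Mul(-28831, Pow(Mul(Rational(-1, 87), Pow(Add(3, Mul(Rational(1, 8), Rational(9, 8))), Rational(1, 2))), -1)) = Mul(-28831, Pow(Mul(Rational(-1, 87), Pow(Add(3, Rational(9, 64)), Rational(1, 2))), -1)) = Mul(-28831, Pow(Mul(Rational(-1, 87), Pow(Rational(201, 64), Rational(1, 2))), -1)) = Mul(-28831, Pow(Mul(Rational(-1, 87), Mul(Rational(1, 8), Pow(201, Rational(1, 2)))), -1)) = Mul(-28831, Pow(Mul(Rational(-1, 696), Pow(201, Rational(1, 2))), -1)) = Mul(-28831, Mul(Rational(-232, 67), Pow(201, Rational(1, 2)))) = Mul(Rational(6688792, 67), Pow(201, Rational(1, 2)))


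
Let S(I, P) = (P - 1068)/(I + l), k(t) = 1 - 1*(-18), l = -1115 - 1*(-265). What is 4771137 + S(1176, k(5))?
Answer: 1555389613/326 ≈ 4.7711e+6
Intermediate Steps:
l = -850 (l = -1115 + 265 = -850)
k(t) = 19 (k(t) = 1 + 18 = 19)
S(I, P) = (-1068 + P)/(-850 + I) (S(I, P) = (P - 1068)/(I - 850) = (-1068 + P)/(-850 + I))
4771137 + S(1176, k(5)) = 4771137 + (-1068 + 19)/(-850 + 1176) = 4771137 - 1049/326 = 1555389613/326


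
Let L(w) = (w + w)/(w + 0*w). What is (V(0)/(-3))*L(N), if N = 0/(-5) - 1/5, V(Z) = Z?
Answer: 0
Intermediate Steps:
N = -⅕ (N = 0*(-⅕) - 1*⅕ = 0 - ⅕ = -⅕ ≈ -0.20000)
L(w) = 2 (L(w) = (2*w)/(w + 0) = (2*w)/w = 2)
(V(0)/(-3))*L(N) = (0/(-3))*2 = (0*(-⅓))*2 = 0*2 = 0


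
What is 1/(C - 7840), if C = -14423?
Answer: -1/22263 ≈ -4.4918e-5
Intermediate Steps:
1/(C - 7840) = 1/(-14423 - 7840) = 1/(-22263) = -1/22263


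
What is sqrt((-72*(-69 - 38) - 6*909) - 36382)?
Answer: 2*I*sqrt(8533) ≈ 184.75*I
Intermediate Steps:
sqrt((-72*(-69 - 38) - 6*909) - 36382) = sqrt((-72*(-107) - 1*5454) - 36382) = sqrt((7704 - 5454) - 36382) = sqrt(2250 - 36382) = sqrt(-34132) = 2*I*sqrt(8533)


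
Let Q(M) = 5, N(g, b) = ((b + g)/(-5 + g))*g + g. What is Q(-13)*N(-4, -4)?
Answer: -340/9 ≈ -37.778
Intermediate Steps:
N(g, b) = g + g*(b + g)/(-5 + g) (N(g, b) = ((b + g)/(-5 + g))*g + g = g*(b + g)/(-5 + g) + g = g + g*(b + g)/(-5 + g))
Q(-13)*N(-4, -4) = 5*(-4*(-5 - 4 + 2*(-4))/(-5 - 4)) = 5*(-4*(-5 - 4 - 8)/(-9)) = 5*(-4*(-1/9)*(-17)) = 5*(-68/9) = -340/9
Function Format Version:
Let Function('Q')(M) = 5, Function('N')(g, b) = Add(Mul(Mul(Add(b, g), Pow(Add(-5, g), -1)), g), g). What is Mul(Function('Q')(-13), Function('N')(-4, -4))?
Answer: Rational(-340, 9) ≈ -37.778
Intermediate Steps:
Function('N')(g, b) = Add(g, Mul(g, Pow(Add(-5, g), -1), Add(b, g))) (Function('N')(g, b) = Add(Mul(Mul(Pow(Add(-5, g), -1), Add(b, g)), g), g) = Add(Mul(g, Pow(Add(-5, g), -1), Add(b, g)), g) = Add(g, Mul(g, Pow(Add(-5, g), -1), Add(b, g))))
Mul(Function('Q')(-13), Function('N')(-4, -4)) = Mul(5, Mul(-4, Pow(Add(-5, -4), -1), Add(-5, -4, Mul(2, -4)))) = Mul(5, Mul(-4, Pow(-9, -1), Add(-5, -4, -8))) = Mul(5, Mul(-4, Rational(-1, 9), -17)) = Mul(5, Rational(-68, 9)) = Rational(-340, 9)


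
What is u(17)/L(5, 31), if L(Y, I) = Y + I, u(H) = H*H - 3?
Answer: 143/18 ≈ 7.9444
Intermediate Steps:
u(H) = -3 + H**2 (u(H) = H**2 - 3 = -3 + H**2)
L(Y, I) = I + Y
u(17)/L(5, 31) = (-3 + 17**2)/(31 + 5) = (-3 + 289)/36 = 286*(1/36) = 143/18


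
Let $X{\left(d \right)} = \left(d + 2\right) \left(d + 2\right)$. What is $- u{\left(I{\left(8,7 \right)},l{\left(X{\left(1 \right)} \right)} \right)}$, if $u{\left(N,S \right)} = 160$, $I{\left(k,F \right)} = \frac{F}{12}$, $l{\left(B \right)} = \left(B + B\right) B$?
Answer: $-160$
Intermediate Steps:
$X{\left(d \right)} = \left(2 + d\right)^{2}$ ($X{\left(d \right)} = \left(2 + d\right) \left(2 + d\right) = \left(2 + d\right)^{2}$)
$l{\left(B \right)} = 2 B^{2}$ ($l{\left(B \right)} = 2 B B = 2 B^{2}$)
$I{\left(k,F \right)} = \frac{F}{12}$ ($I{\left(k,F \right)} = F \frac{1}{12} = \frac{F}{12}$)
$- u{\left(I{\left(8,7 \right)},l{\left(X{\left(1 \right)} \right)} \right)} = \left(-1\right) 160 = -160$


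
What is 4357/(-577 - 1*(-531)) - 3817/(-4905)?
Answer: -21195503/225630 ≈ -93.939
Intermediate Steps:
4357/(-577 - 1*(-531)) - 3817/(-4905) = 4357/(-577 + 531) - 3817*(-1/4905) = 4357/(-46) + 3817/4905 = 4357*(-1/46) + 3817/4905 = -4357/46 + 3817/4905 = -21195503/225630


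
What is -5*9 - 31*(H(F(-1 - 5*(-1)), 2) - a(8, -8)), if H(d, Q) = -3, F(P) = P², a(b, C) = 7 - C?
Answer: 513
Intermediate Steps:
-5*9 - 31*(H(F(-1 - 5*(-1)), 2) - a(8, -8)) = -5*9 - 31*(-3 - (7 - 1*(-8))) = -45 - 31*(-3 - (7 + 8)) = -45 - 31*(-3 - 1*15) = -45 - 31*(-3 - 15) = -45 - 31*(-18) = -45 + 558 = 513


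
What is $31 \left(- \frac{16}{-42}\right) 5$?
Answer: $\frac{1240}{21} \approx 59.048$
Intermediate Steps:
$31 \left(- \frac{16}{-42}\right) 5 = 31 \left(\left(-16\right) \left(- \frac{1}{42}\right)\right) 5 = 31 \cdot \frac{8}{21} \cdot 5 = \frac{248}{21} \cdot 5 = \frac{1240}{21}$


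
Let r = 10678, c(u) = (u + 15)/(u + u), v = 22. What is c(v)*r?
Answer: 197543/22 ≈ 8979.2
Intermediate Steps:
c(u) = (15 + u)/(2*u) (c(u) = (15 + u)/((2*u)) = (15 + u)*(1/(2*u)) = (15 + u)/(2*u))
c(v)*r = ((½)*(15 + 22)/22)*10678 = ((½)*(1/22)*37)*10678 = (37/44)*10678 = 197543/22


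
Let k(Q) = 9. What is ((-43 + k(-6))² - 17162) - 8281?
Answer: -24287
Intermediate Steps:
((-43 + k(-6))² - 17162) - 8281 = ((-43 + 9)² - 17162) - 8281 = ((-34)² - 17162) - 8281 = (1156 - 17162) - 8281 = -16006 - 8281 = -24287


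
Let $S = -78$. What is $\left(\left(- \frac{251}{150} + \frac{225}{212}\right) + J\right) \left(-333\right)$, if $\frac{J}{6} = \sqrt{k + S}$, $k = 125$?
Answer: $\frac{1080141}{5300} - 1998 \sqrt{47} \approx -13494.0$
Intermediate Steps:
$J = 6 \sqrt{47}$ ($J = 6 \sqrt{125 - 78} = 6 \sqrt{47} \approx 41.134$)
$\left(\left(- \frac{251}{150} + \frac{225}{212}\right) + J\right) \left(-333\right) = \left(\left(- \frac{251}{150} + \frac{225}{212}\right) + 6 \sqrt{47}\right) \left(-333\right) = \left(- \frac{9731}{15900} + 6 \sqrt{47}\right) \left(-333\right) = \frac{1080141}{5300} - 1998 \sqrt{47}$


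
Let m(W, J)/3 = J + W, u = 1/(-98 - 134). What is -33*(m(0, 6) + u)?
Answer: -137775/232 ≈ -593.86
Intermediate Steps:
u = -1/232 (u = 1/(-232) = -1/232 ≈ -0.0043103)
m(W, J) = 3*J + 3*W (m(W, J) = 3*(J + W) = 3*J + 3*W)
-33*(m(0, 6) + u) = -33*((3*6 + 3*0) - 1/232) = -33*((18 + 0) - 1/232) = -33*(18 - 1/232) = -33*4175/232 = -137775/232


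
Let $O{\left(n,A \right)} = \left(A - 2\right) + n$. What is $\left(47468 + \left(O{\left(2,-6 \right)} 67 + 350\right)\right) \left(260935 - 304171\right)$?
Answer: $-2050078176$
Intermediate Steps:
$O{\left(n,A \right)} = -2 + A + n$ ($O{\left(n,A \right)} = \left(-2 + A\right) + n = -2 + A + n$)
$\left(47468 + \left(O{\left(2,-6 \right)} 67 + 350\right)\right) \left(260935 - 304171\right) = \left(47468 + \left(\left(-2 - 6 + 2\right) 67 + 350\right)\right) \left(260935 - 304171\right) = \left(47468 + \left(\left(-6\right) 67 + 350\right)\right) \left(-43236\right) = \left(47468 + \left(-402 + 350\right)\right) \left(-43236\right) = \left(47468 - 52\right) \left(-43236\right) = 47416 \left(-43236\right) = -2050078176$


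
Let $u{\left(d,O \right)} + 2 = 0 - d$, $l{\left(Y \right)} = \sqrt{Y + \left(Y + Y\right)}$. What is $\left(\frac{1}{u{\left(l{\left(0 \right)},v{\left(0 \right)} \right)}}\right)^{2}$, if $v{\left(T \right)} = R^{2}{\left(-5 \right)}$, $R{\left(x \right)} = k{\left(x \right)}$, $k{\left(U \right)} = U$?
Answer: $\frac{1}{4} \approx 0.25$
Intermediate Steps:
$R{\left(x \right)} = x$
$l{\left(Y \right)} = \sqrt{3} \sqrt{Y}$ ($l{\left(Y \right)} = \sqrt{Y + 2 Y} = \sqrt{3 Y} = \sqrt{3} \sqrt{Y}$)
$v{\left(T \right)} = 25$ ($v{\left(T \right)} = \left(-5\right)^{2} = 25$)
$u{\left(d,O \right)} = -2 - d$ ($u{\left(d,O \right)} = -2 + \left(0 - d\right) = -2 - d$)
$\left(\frac{1}{u{\left(l{\left(0 \right)},v{\left(0 \right)} \right)}}\right)^{2} = \left(\frac{1}{-2 - \sqrt{3} \sqrt{0}}\right)^{2} = \left(\frac{1}{-2 - \sqrt{3} \cdot 0}\right)^{2} = \left(\frac{1}{-2 - 0}\right)^{2} = \left(\frac{1}{-2 + 0}\right)^{2} = \left(\frac{1}{-2}\right)^{2} = \left(- \frac{1}{2}\right)^{2} = \frac{1}{4}$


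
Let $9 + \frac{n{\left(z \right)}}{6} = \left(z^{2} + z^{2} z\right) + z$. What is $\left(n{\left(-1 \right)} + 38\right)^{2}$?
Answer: $484$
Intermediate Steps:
$n{\left(z \right)} = -54 + 6 z + 6 z^{2} + 6 z^{3}$ ($n{\left(z \right)} = -54 + 6 \left(\left(z^{2} + z^{2} z\right) + z\right) = -54 + 6 \left(\left(z^{2} + z^{3}\right) + z\right) = -54 + 6 \left(z + z^{2} + z^{3}\right) = -54 + \left(6 z + 6 z^{2} + 6 z^{3}\right) = -54 + 6 z + 6 z^{2} + 6 z^{3}$)
$\left(n{\left(-1 \right)} + 38\right)^{2} = \left(\left(-54 + 6 \left(-1\right) + 6 \left(-1\right)^{2} + 6 \left(-1\right)^{3}\right) + 38\right)^{2} = \left(\left(-54 - 6 + 6 \cdot 1 + 6 \left(-1\right)\right) + 38\right)^{2} = \left(\left(-54 - 6 + 6 - 6\right) + 38\right)^{2} = \left(-60 + 38\right)^{2} = \left(-22\right)^{2} = 484$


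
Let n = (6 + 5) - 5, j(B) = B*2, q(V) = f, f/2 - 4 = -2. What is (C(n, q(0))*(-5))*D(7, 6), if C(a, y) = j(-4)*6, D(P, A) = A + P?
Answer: 3120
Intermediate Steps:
f = 4 (f = 8 + 2*(-2) = 8 - 4 = 4)
q(V) = 4
j(B) = 2*B
n = 6 (n = 11 - 5 = 6)
C(a, y) = -48 (C(a, y) = (2*(-4))*6 = -8*6 = -48)
(C(n, q(0))*(-5))*D(7, 6) = (-48*(-5))*(6 + 7) = 240*13 = 3120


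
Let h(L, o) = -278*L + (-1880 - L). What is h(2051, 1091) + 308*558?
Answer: -402245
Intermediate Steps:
h(L, o) = -1880 - 279*L
h(2051, 1091) + 308*558 = (-1880 - 279*2051) + 308*558 = (-1880 - 572229) + 171864 = -574109 + 171864 = -402245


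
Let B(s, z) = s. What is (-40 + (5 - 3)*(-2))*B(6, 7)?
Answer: -264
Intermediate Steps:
(-40 + (5 - 3)*(-2))*B(6, 7) = (-40 + (5 - 3)*(-2))*6 = (-40 + 2*(-2))*6 = (-40 - 4)*6 = -44*6 = -264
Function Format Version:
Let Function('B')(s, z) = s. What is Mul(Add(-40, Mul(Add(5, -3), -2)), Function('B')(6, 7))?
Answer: -264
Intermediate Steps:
Mul(Add(-40, Mul(Add(5, -3), -2)), Function('B')(6, 7)) = Mul(Add(-40, Mul(Add(5, -3), -2)), 6) = Mul(Add(-40, Mul(2, -2)), 6) = Mul(Add(-40, -4), 6) = Mul(-44, 6) = -264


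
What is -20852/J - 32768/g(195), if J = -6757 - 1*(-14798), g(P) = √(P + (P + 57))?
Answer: -20852/8041 - 32768*√447/447 ≈ -1552.5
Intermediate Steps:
g(P) = √(57 + 2*P) (g(P) = √(P + (57 + P)) = √(57 + 2*P))
J = 8041 (J = -6757 + 14798 = 8041)
-20852/J - 32768/g(195) = -20852/8041 - 32768/√(57 + 2*195) = -20852*1/8041 - 32768/√(57 + 390) = -20852/8041 - 32768*√447/447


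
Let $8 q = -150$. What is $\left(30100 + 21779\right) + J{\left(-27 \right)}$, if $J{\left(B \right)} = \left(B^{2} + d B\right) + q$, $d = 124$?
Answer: $\frac{196965}{4} \approx 49241.0$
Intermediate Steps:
$q = - \frac{75}{4}$ ($q = \frac{1}{8} \left(-150\right) = - \frac{75}{4} \approx -18.75$)
$J{\left(B \right)} = - \frac{75}{4} + B^{2} + 124 B$ ($J{\left(B \right)} = \left(B^{2} + 124 B\right) - \frac{75}{4} = - \frac{75}{4} + B^{2} + 124 B$)
$\left(30100 + 21779\right) + J{\left(-27 \right)} = \left(30100 + 21779\right) + \left(- \frac{75}{4} + \left(-27\right)^{2} + 124 \left(-27\right)\right) = 51879 - \frac{10551}{4} = \frac{196965}{4}$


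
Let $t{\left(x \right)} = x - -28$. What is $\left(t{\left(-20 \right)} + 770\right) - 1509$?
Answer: $-731$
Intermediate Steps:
$t{\left(x \right)} = 28 + x$ ($t{\left(x \right)} = x + 28 = 28 + x$)
$\left(t{\left(-20 \right)} + 770\right) - 1509 = \left(\left(28 - 20\right) + 770\right) - 1509 = \left(8 + 770\right) - 1509 = 778 - 1509 = -731$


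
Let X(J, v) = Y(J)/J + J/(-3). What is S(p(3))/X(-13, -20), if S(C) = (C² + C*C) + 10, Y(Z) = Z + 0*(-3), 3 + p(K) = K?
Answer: 15/8 ≈ 1.8750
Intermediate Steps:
p(K) = -3 + K
Y(Z) = Z (Y(Z) = Z + 0 = Z)
X(J, v) = 1 - J/3 (X(J, v) = J/J + J/(-3) = 1 + J*(-⅓) = 1 - J/3)
S(C) = 10 + 2*C² (S(C) = (C² + C²) + 10 = 2*C² + 10 = 10 + 2*C²)
S(p(3))/X(-13, -20) = (10 + 2*(-3 + 3)²)/(1 - ⅓*(-13)) = (10 + 2*0²)/(1 + 13/3) = (10 + 2*0)/(16/3) = (10 + 0)*(3/16) = 10*(3/16) = 15/8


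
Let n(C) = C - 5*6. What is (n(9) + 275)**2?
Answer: 64516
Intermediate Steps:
n(C) = -30 + C (n(C) = C - 30 = -30 + C)
(n(9) + 275)**2 = ((-30 + 9) + 275)**2 = (-21 + 275)**2 = 254**2 = 64516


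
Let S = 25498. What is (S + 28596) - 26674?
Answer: 27420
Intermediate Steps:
(S + 28596) - 26674 = (25498 + 28596) - 26674 = 54094 - 26674 = 27420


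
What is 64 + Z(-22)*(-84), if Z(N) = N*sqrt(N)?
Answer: 64 + 1848*I*sqrt(22) ≈ 64.0 + 8667.9*I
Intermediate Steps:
Z(N) = N**(3/2)
64 + Z(-22)*(-84) = 64 + (-22)**(3/2)*(-84) = 64 - 22*I*sqrt(22)*(-84) = 64 + 1848*I*sqrt(22)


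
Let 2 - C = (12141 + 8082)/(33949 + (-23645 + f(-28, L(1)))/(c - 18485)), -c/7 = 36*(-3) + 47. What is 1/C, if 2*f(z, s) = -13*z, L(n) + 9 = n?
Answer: 613074505/860962076 ≈ 0.71208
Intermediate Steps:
L(n) = -9 + n
c = 427 (c = -7*(36*(-3) + 47) = -7*(-108 + 47) = -7*(-61) = 427)
f(z, s) = -13*z/2 (f(z, s) = (-13*z)/2 = -13*z/2)
C = 860962076/613074505 (C = 2 - (12141 + 8082)/(33949 + (-23645 - 13/2*(-28))/(427 - 18485)) = 2 - 20223/(33949 + (-23645 + 182)/(-18058)) = 2 - 20223/(33949 - 23463*(-1/18058)) = 2 - 20223/(33949 + 23463/18058) = 2 - 20223/613074505/18058 = 2 - 20223*18058/613074505 = 2 - 1*365186934/613074505 = 2 - 365186934/613074505 = 860962076/613074505 ≈ 1.4043)
1/C = 1/(860962076/613074505) = 613074505/860962076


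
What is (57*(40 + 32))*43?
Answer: 176472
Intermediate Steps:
(57*(40 + 32))*43 = (57*72)*43 = 4104*43 = 176472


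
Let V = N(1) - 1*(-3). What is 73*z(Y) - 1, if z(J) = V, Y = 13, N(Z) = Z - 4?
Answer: -1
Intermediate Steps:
N(Z) = -4 + Z
V = 0 (V = (-4 + 1) - 1*(-3) = -3 + 3 = 0)
z(J) = 0
73*z(Y) - 1 = 73*0 - 1 = 0 - 1 = -1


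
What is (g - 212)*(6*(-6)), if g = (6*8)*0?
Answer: 7632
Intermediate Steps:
g = 0 (g = 48*0 = 0)
(g - 212)*(6*(-6)) = (0 - 212)*(6*(-6)) = -212*(-36) = 7632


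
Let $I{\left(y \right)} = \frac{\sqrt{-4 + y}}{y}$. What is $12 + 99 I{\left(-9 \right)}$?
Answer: $12 - 11 i \sqrt{13} \approx 12.0 - 39.661 i$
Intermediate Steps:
$I{\left(y \right)} = \frac{\sqrt{-4 + y}}{y}$
$12 + 99 I{\left(-9 \right)} = 12 + 99 \frac{\sqrt{-4 - 9}}{-9} = 12 + 99 \left(- \frac{\sqrt{-13}}{9}\right) = 12 + 99 \left(- \frac{i \sqrt{13}}{9}\right) = 12 - 11 i \sqrt{13}$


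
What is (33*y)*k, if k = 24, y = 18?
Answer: 14256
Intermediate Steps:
(33*y)*k = (33*18)*24 = 594*24 = 14256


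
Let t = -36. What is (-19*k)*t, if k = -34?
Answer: -23256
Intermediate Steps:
(-19*k)*t = -19*(-34)*(-36) = 646*(-36) = -23256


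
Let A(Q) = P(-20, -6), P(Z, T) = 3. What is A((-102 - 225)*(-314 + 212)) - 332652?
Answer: -332649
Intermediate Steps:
A(Q) = 3
A((-102 - 225)*(-314 + 212)) - 332652 = 3 - 332652 = -332649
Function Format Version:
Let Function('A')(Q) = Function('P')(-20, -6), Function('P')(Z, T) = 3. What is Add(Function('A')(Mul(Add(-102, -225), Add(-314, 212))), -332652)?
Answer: -332649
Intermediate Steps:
Function('A')(Q) = 3
Add(Function('A')(Mul(Add(-102, -225), Add(-314, 212))), -332652) = Add(3, -332652) = -332649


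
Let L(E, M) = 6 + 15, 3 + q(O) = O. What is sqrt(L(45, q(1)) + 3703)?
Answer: 14*sqrt(19) ≈ 61.025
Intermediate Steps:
q(O) = -3 + O
L(E, M) = 21
sqrt(L(45, q(1)) + 3703) = sqrt(21 + 3703) = sqrt(3724) = 14*sqrt(19)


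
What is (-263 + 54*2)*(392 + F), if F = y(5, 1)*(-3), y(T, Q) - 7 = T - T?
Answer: -57505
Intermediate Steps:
y(T, Q) = 7 (y(T, Q) = 7 + (T - T) = 7 + 0 = 7)
F = -21 (F = 7*(-3) = -21)
(-263 + 54*2)*(392 + F) = (-263 + 54*2)*(392 - 21) = (-263 + 108)*371 = -155*371 = -57505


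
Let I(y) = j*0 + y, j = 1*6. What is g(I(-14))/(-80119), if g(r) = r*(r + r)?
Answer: -392/80119 ≈ -0.0048927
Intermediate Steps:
j = 6
I(y) = y (I(y) = 6*0 + y = 0 + y = y)
g(r) = 2*r² (g(r) = r*(2*r) = 2*r²)
g(I(-14))/(-80119) = (2*(-14)²)/(-80119) = (2*196)*(-1/80119) = 392*(-1/80119) = -392/80119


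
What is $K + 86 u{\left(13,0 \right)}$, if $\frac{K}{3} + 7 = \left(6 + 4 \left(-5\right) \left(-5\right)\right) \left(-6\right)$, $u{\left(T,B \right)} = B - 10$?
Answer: $-2789$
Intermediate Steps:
$u{\left(T,B \right)} = -10 + B$
$K = -1929$ ($K = -21 + 3 \left(6 + 4 \left(-5\right) \left(-5\right)\right) \left(-6\right) = -21 + 3 \left(6 - -100\right) \left(-6\right) = -21 + 3 \left(6 + 100\right) \left(-6\right) = -21 + 3 \cdot 106 \left(-6\right) = -21 + 3 \left(-636\right) = -21 - 1908 = -1929$)
$K + 86 u{\left(13,0 \right)} = -1929 + 86 \left(-10 + 0\right) = -1929 + 86 \left(-10\right) = -1929 - 860 = -2789$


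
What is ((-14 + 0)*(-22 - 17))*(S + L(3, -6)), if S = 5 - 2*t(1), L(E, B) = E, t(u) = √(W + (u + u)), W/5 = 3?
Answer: 4368 - 1092*√17 ≈ -134.43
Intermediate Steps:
W = 15 (W = 5*3 = 15)
t(u) = √(15 + 2*u) (t(u) = √(15 + (u + u)) = √(15 + 2*u))
S = 5 - 2*√17 (S = 5 - 2*√(15 + 2*1) = 5 - 2*√(15 + 2) = 5 - 2*√17 ≈ -3.2462)
((-14 + 0)*(-22 - 17))*(S + L(3, -6)) = ((-14 + 0)*(-22 - 17))*((5 - 2*√17) + 3) = (-14*(-39))*(8 - 2*√17) = 546*(8 - 2*√17) = 4368 - 1092*√17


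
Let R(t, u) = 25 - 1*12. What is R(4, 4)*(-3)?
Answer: -39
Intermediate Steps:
R(t, u) = 13 (R(t, u) = 25 - 12 = 13)
R(4, 4)*(-3) = 13*(-3) = -39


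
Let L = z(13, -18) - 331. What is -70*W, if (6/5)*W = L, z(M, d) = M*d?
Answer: 98875/3 ≈ 32958.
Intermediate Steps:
L = -565 (L = 13*(-18) - 331 = -234 - 331 = -565)
W = -2825/6 (W = (⅚)*(-565) = -2825/6 ≈ -470.83)
-70*W = -70*(-2825/6) = 98875/3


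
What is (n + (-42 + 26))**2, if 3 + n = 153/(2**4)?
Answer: 22801/256 ≈ 89.066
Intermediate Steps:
n = 105/16 (n = -3 + 153/(2**4) = -3 + 153/16 = 105/16 ≈ 6.5625)
(n + (-42 + 26))**2 = (105/16 + (-42 + 26))**2 = (105/16 - 16)**2 = (-151/16)**2 = 22801/256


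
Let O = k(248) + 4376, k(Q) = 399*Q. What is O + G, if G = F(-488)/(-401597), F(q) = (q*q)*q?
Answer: 41612429088/401597 ≈ 1.0362e+5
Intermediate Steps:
F(q) = q³ (F(q) = q²*q = q³)
G = 116214272/401597 (G = (-488)³/(-401597) = -116214272*(-1/401597) = 116214272/401597 ≈ 289.38)
O = 103328 (O = 399*248 + 4376 = 98952 + 4376 = 103328)
O + G = 103328 + 116214272/401597 = 41612429088/401597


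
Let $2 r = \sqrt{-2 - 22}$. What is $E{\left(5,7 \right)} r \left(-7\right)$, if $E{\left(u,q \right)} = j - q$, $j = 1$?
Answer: $42 i \sqrt{6} \approx 102.88 i$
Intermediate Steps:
$E{\left(u,q \right)} = 1 - q$
$r = i \sqrt{6}$ ($r = \frac{\sqrt{-2 - 22}}{2} = \frac{\sqrt{-24}}{2} = \frac{2 i \sqrt{6}}{2} = i \sqrt{6} \approx 2.4495 i$)
$E{\left(5,7 \right)} r \left(-7\right) = \left(1 - 7\right) i \sqrt{6} \left(-7\right) = - 6 i \sqrt{6} \left(-7\right) = 42 i \sqrt{6}$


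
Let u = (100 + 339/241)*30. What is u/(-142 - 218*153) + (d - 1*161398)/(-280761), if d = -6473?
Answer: 191549858081/377742213316 ≈ 0.50709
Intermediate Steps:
u = 733170/241 (u = (100 + 339*(1/241))*30 = (100 + 339/241)*30 = (24439/241)*30 = 733170/241 ≈ 3042.2)
u/(-142 - 218*153) + (d - 1*161398)/(-280761) = 733170/(241*(-142 - 218*153)) + (-6473 - 1*161398)/(-280761) = 733170/(241*(-142 - 33354)) + (-6473 - 161398)*(-1/280761) = (733170/241)/(-33496) - 167871*(-1/280761) = (733170/241)*(-1/33496) + 55957/93587 = -366585/4036268 + 55957/93587 = 191549858081/377742213316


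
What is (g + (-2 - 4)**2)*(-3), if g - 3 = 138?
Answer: -531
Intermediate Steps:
g = 141 (g = 3 + 138 = 141)
(g + (-2 - 4)**2)*(-3) = (141 + (-2 - 4)**2)*(-3) = (141 + (-6)**2)*(-3) = (141 + 36)*(-3) = 177*(-3) = -531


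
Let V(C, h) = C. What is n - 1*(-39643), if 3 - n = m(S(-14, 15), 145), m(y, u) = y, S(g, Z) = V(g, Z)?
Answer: 39660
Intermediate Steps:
S(g, Z) = g
n = 17 (n = 3 - 1*(-14) = 3 + 14 = 17)
n - 1*(-39643) = 17 - 1*(-39643) = 17 + 39643 = 39660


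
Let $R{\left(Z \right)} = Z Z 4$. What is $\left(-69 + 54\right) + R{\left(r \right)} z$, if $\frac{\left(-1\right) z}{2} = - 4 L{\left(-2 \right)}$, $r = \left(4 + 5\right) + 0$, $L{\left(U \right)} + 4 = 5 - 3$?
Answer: $-5199$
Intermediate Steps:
$L{\left(U \right)} = -2$ ($L{\left(U \right)} = -4 + \left(5 - 3\right) = -4 + 2 = -2$)
$r = 9$ ($r = 9 + 0 = 9$)
$z = -16$ ($z = - 2 \left(\left(-4\right) \left(-2\right)\right) = \left(-2\right) 8 = -16$)
$R{\left(Z \right)} = 4 Z^{2}$ ($R{\left(Z \right)} = Z^{2} \cdot 4 = 4 Z^{2}$)
$\left(-69 + 54\right) + R{\left(r \right)} z = \left(-69 + 54\right) + 4 \cdot 9^{2} \left(-16\right) = -15 + 4 \cdot 81 \left(-16\right) = -15 + 324 \left(-16\right) = -15 - 5184 = -5199$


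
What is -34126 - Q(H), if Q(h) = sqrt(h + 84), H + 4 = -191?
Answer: -34126 - I*sqrt(111) ≈ -34126.0 - 10.536*I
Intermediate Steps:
H = -195 (H = -4 - 191 = -195)
Q(h) = sqrt(84 + h)
-34126 - Q(H) = -34126 - sqrt(84 - 195) = -34126 - sqrt(-111) = -34126 - I*sqrt(111)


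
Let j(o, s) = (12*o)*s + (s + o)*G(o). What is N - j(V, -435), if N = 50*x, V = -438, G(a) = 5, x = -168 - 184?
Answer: -2299595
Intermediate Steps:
x = -352
j(o, s) = 5*o + 5*s + 12*o*s (j(o, s) = (12*o)*s + (s + o)*5 = 12*o*s + (o + s)*5 = 12*o*s + (5*o + 5*s) = 5*o + 5*s + 12*o*s)
N = -17600 (N = 50*(-352) = -17600)
N - j(V, -435) = -17600 - (5*(-438) + 5*(-435) + 12*(-438)*(-435)) = -17600 - (-2190 - 2175 + 2286360) = -17600 - 1*2281995 = -17600 - 2281995 = -2299595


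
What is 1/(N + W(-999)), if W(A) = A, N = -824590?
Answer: -1/825589 ≈ -1.2113e-6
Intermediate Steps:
1/(N + W(-999)) = 1/(-824590 - 999) = 1/(-825589) = -1/825589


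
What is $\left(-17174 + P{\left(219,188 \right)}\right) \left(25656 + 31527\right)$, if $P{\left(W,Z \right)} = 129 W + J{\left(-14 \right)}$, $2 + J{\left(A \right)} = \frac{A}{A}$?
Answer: $633358908$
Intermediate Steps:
$J{\left(A \right)} = -1$ ($J{\left(A \right)} = -2 + \frac{A}{A} = -2 + 1 = -1$)
$P{\left(W,Z \right)} = -1 + 129 W$ ($P{\left(W,Z \right)} = 129 W - 1 = -1 + 129 W$)
$\left(-17174 + P{\left(219,188 \right)}\right) \left(25656 + 31527\right) = \left(-17174 + \left(-1 + 129 \cdot 219\right)\right) \left(25656 + 31527\right) = \left(-17174 + \left(-1 + 28251\right)\right) 57183 = \left(-17174 + 28250\right) 57183 = 11076 \cdot 57183 = 633358908$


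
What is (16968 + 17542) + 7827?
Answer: 42337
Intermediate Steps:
(16968 + 17542) + 7827 = 34510 + 7827 = 42337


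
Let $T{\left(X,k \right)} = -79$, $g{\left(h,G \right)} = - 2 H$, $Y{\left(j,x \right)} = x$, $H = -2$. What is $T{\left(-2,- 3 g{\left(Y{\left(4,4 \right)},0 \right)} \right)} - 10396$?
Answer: $-10475$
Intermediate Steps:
$g{\left(h,G \right)} = 4$ ($g{\left(h,G \right)} = \left(-2\right) \left(-2\right) = 4$)
$T{\left(-2,- 3 g{\left(Y{\left(4,4 \right)},0 \right)} \right)} - 10396 = -79 - 10396 = -10475$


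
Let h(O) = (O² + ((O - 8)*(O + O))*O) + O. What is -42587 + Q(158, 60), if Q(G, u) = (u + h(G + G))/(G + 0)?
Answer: 27441391/79 ≈ 3.4736e+5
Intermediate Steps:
h(O) = O + O² + 2*O²*(-8 + O) (h(O) = (O² + ((-8 + O)*(2*O))*O) + O = (O² + (2*O*(-8 + O))*O) + O = (O² + 2*O²*(-8 + O)) + O = O + O² + 2*O²*(-8 + O))
Q(G, u) = (u + 2*G*(1 - 30*G + 8*G²))/G (Q(G, u) = (u + (G + G)*(1 - 15*(G + G) + 2*(G + G)²))/(G + 0) = (u + (2*G)*(1 - 30*G + 2*(2*G)²))/G = (u + (2*G)*(1 - 30*G + 2*(4*G²)))/G = (u + (2*G)*(1 - 30*G + 8*G²))/G = (u + 2*G*(1 - 30*G + 8*G²))/G)
-42587 + Q(158, 60) = -42587 + (2 - 60*158 + 16*158² + 60/158) = -42587 + (2 - 9480 + 16*24964 + 60*(1/158)) = -42587 + (2 - 9480 + 399424 + 30/79) = -42587 + 30805764/79 = 27441391/79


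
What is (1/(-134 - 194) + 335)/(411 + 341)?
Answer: 109879/246656 ≈ 0.44547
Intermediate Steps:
(1/(-134 - 194) + 335)/(411 + 341) = (1/(-328) + 335)/752 = (-1/328 + 335)*(1/752) = (109879/328)*(1/752) = 109879/246656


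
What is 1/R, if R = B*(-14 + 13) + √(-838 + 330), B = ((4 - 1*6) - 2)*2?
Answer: 2/143 - I*√127/286 ≈ 0.013986 - 0.039404*I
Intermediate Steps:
B = -8 (B = ((4 - 6) - 2)*2 = (-2 - 2)*2 = -4*2 = -8)
R = 8 + 2*I*√127 (R = -8*(-14 + 13) + √(-838 + 330) = -8*(-1) + √(-508) = 8 + 2*I*√127 ≈ 8.0 + 22.539*I)
1/R = 1/(8 + 2*I*√127)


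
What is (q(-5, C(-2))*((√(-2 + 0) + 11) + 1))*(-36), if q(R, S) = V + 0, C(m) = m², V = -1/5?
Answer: 432/5 + 36*I*√2/5 ≈ 86.4 + 10.182*I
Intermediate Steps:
V = -⅕ (V = -1*⅕ = -⅕ ≈ -0.20000)
q(R, S) = -⅕ (q(R, S) = -⅕ + 0 = -⅕)
(q(-5, C(-2))*((√(-2 + 0) + 11) + 1))*(-36) = -((√(-2 + 0) + 11) + 1)/5*(-36) = -((√(-2) + 11) + 1)/5*(-36) = -((I*√2 + 11) + 1)/5*(-36) = -((11 + I*√2) + 1)/5*(-36) = -(12 + I*√2)/5*(-36) = (-12/5 - I*√2/5)*(-36) = 432/5 + 36*I*√2/5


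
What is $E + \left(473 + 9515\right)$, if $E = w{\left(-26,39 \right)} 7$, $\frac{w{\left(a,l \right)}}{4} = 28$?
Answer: $10772$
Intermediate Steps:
$w{\left(a,l \right)} = 112$ ($w{\left(a,l \right)} = 4 \cdot 28 = 112$)
$E = 784$ ($E = 112 \cdot 7 = 784$)
$E + \left(473 + 9515\right) = 784 + \left(473 + 9515\right) = 784 + 9988 = 10772$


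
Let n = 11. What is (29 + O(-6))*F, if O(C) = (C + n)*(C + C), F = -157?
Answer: 4867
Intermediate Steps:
O(C) = 2*C*(11 + C) (O(C) = (C + 11)*(C + C) = (11 + C)*(2*C) = 2*C*(11 + C))
(29 + O(-6))*F = (29 + 2*(-6)*(11 - 6))*(-157) = (29 + 2*(-6)*5)*(-157) = (29 - 60)*(-157) = -31*(-157) = 4867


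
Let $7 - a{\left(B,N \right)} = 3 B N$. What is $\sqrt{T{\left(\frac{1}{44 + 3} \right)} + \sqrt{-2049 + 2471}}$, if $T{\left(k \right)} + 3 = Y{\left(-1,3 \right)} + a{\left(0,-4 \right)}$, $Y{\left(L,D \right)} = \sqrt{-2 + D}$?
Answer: $\sqrt{5 + \sqrt{422}} \approx 5.054$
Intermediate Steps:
$a{\left(B,N \right)} = 7 - 3 B N$
$T{\left(k \right)} = 5$ ($T{\left(k \right)} = -3 + \left(\sqrt{-2 + 3} + \left(7 - 0 \left(-4\right)\right)\right) = -3 + \left(\sqrt{1} + \left(7 + 0\right)\right) = -3 + \left(1 + 7\right) = -3 + 8 = 5$)
$\sqrt{T{\left(\frac{1}{44 + 3} \right)} + \sqrt{-2049 + 2471}} = \sqrt{5 + \sqrt{-2049 + 2471}} = \sqrt{5 + \sqrt{422}}$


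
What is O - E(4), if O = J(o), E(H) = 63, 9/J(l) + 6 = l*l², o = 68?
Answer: -19808829/314426 ≈ -63.000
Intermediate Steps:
J(l) = 9/(-6 + l³) (J(l) = 9/(-6 + l*l²) = 9/(-6 + l³))
O = 9/314426 (O = 9/(-6 + 68³) = 9/(-6 + 314432) = 9/314426 ≈ 2.8624e-5)
O - E(4) = 9/314426 - 1*63 = 9/314426 - 63 = -19808829/314426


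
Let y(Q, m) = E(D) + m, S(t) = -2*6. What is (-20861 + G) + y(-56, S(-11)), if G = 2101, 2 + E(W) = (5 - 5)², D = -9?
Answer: -18774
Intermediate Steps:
E(W) = -2 (E(W) = -2 + (5 - 5)² = -2 + 0² = -2 + 0 = -2)
S(t) = -12
y(Q, m) = -2 + m
(-20861 + G) + y(-56, S(-11)) = (-20861 + 2101) + (-2 - 12) = -18760 - 14 = -18774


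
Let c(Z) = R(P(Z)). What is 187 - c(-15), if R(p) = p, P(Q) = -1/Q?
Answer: 2804/15 ≈ 186.93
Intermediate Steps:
c(Z) = -1/Z
187 - c(-15) = 187 - (-1)/(-15) = 187 - (-1)*(-1)/15 = 187 - 1*1/15 = 187 - 1/15 = 2804/15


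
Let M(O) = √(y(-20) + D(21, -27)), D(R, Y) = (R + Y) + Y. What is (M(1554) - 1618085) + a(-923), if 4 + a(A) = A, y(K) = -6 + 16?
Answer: -1619012 + I*√23 ≈ -1.619e+6 + 4.7958*I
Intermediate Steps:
y(K) = 10
a(A) = -4 + A
D(R, Y) = R + 2*Y
M(O) = I*√23 (M(O) = √(10 + (21 + 2*(-27))) = √(10 + (21 - 54)) = √(10 - 33) = √(-23) = I*√23)
(M(1554) - 1618085) + a(-923) = (I*√23 - 1618085) + (-4 - 923) = (-1618085 + I*√23) - 927 = -1619012 + I*√23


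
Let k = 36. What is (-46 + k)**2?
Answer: 100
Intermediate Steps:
(-46 + k)**2 = (-46 + 36)**2 = (-10)**2 = 100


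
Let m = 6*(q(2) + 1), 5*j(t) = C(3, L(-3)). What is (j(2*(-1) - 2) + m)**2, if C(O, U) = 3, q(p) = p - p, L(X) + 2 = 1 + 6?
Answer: 1089/25 ≈ 43.560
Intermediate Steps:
L(X) = 5 (L(X) = -2 + (1 + 6) = -2 + 7 = 5)
q(p) = 0
j(t) = 3/5 (j(t) = (1/5)*3 = 3/5)
m = 6 (m = 6*(0 + 1) = 6*1 = 6)
(j(2*(-1) - 2) + m)**2 = (3/5 + 6)**2 = (33/5)**2 = 1089/25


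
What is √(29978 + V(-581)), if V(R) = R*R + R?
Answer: √366958 ≈ 605.77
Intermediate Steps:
V(R) = R + R² (V(R) = R² + R = R + R²)
√(29978 + V(-581)) = √(29978 - 581*(1 - 581)) = √(29978 - 581*(-580)) = √(29978 + 336980) = √366958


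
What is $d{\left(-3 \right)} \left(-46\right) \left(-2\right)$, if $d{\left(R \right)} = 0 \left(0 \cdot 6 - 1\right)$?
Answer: $0$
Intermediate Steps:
$d{\left(R \right)} = 0$ ($d{\left(R \right)} = 0 \left(0 - 1\right) = 0 \left(-1\right) = 0$)
$d{\left(-3 \right)} \left(-46\right) \left(-2\right) = 0 \left(-46\right) \left(-2\right) = 0 \left(-2\right) = 0$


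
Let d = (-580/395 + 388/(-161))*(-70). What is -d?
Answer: -493280/1817 ≈ -271.48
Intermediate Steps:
d = 493280/1817 (d = (-580*1/395 + 388*(-1/161))*(-70) = (-116/79 - 388/161)*(-70) = -49328/12719*(-70) = 493280/1817 ≈ 271.48)
-d = -1*493280/1817 = -493280/1817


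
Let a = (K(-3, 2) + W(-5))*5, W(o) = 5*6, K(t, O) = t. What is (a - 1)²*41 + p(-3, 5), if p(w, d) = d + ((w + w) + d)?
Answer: 736200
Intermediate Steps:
W(o) = 30
a = 135 (a = (-3 + 30)*5 = 27*5 = 135)
p(w, d) = 2*d + 2*w (p(w, d) = d + (2*w + d) = d + (d + 2*w) = 2*d + 2*w)
(a - 1)²*41 + p(-3, 5) = (135 - 1)²*41 + (2*5 + 2*(-3)) = 134²*41 + (10 - 6) = 17956*41 + 4 = 736196 + 4 = 736200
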